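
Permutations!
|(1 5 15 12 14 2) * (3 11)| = 6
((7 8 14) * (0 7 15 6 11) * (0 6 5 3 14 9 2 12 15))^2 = [8, 1, 15, 0, 4, 14, 6, 9, 2, 12, 10, 11, 5, 13, 7, 3] = (0 8 2 15 3)(5 14 7 9 12)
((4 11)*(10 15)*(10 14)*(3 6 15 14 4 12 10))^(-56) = (15) = [0, 1, 2, 3, 4, 5, 6, 7, 8, 9, 10, 11, 12, 13, 14, 15]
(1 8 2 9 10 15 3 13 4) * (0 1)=(0 1 8 2 9 10 15 3 13 4)=[1, 8, 9, 13, 0, 5, 6, 7, 2, 10, 15, 11, 12, 4, 14, 3]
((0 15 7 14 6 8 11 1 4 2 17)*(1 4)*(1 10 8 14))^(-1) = [17, 7, 4, 3, 11, 5, 14, 15, 10, 9, 1, 8, 12, 13, 6, 0, 16, 2] = (0 17 2 4 11 8 10 1 7 15)(6 14)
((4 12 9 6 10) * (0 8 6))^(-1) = (0 9 12 4 10 6 8) = [9, 1, 2, 3, 10, 5, 8, 7, 0, 12, 6, 11, 4]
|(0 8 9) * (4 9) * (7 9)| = 5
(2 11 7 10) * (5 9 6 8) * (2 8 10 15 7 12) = (2 11 12)(5 9 6 10 8)(7 15) = [0, 1, 11, 3, 4, 9, 10, 15, 5, 6, 8, 12, 2, 13, 14, 7]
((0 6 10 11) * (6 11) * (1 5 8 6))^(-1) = (0 11)(1 10 6 8 5) = [11, 10, 2, 3, 4, 1, 8, 7, 5, 9, 6, 0]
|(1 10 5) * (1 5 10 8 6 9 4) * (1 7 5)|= 7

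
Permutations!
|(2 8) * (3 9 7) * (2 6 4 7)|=|(2 8 6 4 7 3 9)|=7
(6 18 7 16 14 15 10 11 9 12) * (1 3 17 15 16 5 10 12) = [0, 3, 2, 17, 4, 10, 18, 5, 8, 1, 11, 9, 6, 13, 16, 12, 14, 15, 7] = (1 3 17 15 12 6 18 7 5 10 11 9)(14 16)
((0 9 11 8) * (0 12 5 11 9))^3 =(5 12 8 11) =[0, 1, 2, 3, 4, 12, 6, 7, 11, 9, 10, 5, 8]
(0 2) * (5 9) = (0 2)(5 9) = [2, 1, 0, 3, 4, 9, 6, 7, 8, 5]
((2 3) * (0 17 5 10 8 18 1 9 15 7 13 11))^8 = (0 15 8)(1 5 13)(7 18 17)(9 10 11) = [15, 5, 2, 3, 4, 13, 6, 18, 0, 10, 11, 9, 12, 1, 14, 8, 16, 7, 17]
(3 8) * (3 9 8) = (8 9) = [0, 1, 2, 3, 4, 5, 6, 7, 9, 8]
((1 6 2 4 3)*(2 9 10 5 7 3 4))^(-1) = [0, 3, 2, 7, 4, 10, 1, 5, 8, 6, 9] = (1 3 7 5 10 9 6)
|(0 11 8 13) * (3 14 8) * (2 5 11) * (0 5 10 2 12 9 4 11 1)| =22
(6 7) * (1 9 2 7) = (1 9 2 7 6) = [0, 9, 7, 3, 4, 5, 1, 6, 8, 2]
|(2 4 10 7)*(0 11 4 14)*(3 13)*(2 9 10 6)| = |(0 11 4 6 2 14)(3 13)(7 9 10)| = 6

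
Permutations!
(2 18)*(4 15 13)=(2 18)(4 15 13)=[0, 1, 18, 3, 15, 5, 6, 7, 8, 9, 10, 11, 12, 4, 14, 13, 16, 17, 2]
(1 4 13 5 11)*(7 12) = (1 4 13 5 11)(7 12) = [0, 4, 2, 3, 13, 11, 6, 12, 8, 9, 10, 1, 7, 5]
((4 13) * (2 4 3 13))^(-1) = (2 4)(3 13) = [0, 1, 4, 13, 2, 5, 6, 7, 8, 9, 10, 11, 12, 3]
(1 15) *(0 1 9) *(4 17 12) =(0 1 15 9)(4 17 12) =[1, 15, 2, 3, 17, 5, 6, 7, 8, 0, 10, 11, 4, 13, 14, 9, 16, 12]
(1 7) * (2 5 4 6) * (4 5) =[0, 7, 4, 3, 6, 5, 2, 1] =(1 7)(2 4 6)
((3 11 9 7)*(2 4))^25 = (2 4)(3 11 9 7) = [0, 1, 4, 11, 2, 5, 6, 3, 8, 7, 10, 9]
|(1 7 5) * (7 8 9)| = 5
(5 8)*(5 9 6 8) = (6 8 9) = [0, 1, 2, 3, 4, 5, 8, 7, 9, 6]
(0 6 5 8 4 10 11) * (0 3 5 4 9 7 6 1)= (0 1)(3 5 8 9 7 6 4 10 11)= [1, 0, 2, 5, 10, 8, 4, 6, 9, 7, 11, 3]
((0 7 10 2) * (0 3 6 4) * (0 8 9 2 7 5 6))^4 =(10)(0 8)(2 6)(3 4)(5 9) =[8, 1, 6, 4, 3, 9, 2, 7, 0, 5, 10]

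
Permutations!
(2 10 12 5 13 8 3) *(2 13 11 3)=(2 10 12 5 11 3 13 8)=[0, 1, 10, 13, 4, 11, 6, 7, 2, 9, 12, 3, 5, 8]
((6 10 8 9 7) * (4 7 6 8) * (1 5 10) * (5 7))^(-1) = (1 6 9 8 7)(4 10 5) = [0, 6, 2, 3, 10, 4, 9, 1, 7, 8, 5]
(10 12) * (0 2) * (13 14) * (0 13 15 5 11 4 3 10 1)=(0 2 13 14 15 5 11 4 3 10 12 1)=[2, 0, 13, 10, 3, 11, 6, 7, 8, 9, 12, 4, 1, 14, 15, 5]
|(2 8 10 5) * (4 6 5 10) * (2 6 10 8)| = 6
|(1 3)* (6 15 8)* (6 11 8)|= |(1 3)(6 15)(8 11)|= 2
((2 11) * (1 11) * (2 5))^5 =(1 11 5 2) =[0, 11, 1, 3, 4, 2, 6, 7, 8, 9, 10, 5]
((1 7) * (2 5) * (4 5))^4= (7)(2 4 5)= [0, 1, 4, 3, 5, 2, 6, 7]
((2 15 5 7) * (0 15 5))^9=(0 15)=[15, 1, 2, 3, 4, 5, 6, 7, 8, 9, 10, 11, 12, 13, 14, 0]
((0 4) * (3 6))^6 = (6) = [0, 1, 2, 3, 4, 5, 6]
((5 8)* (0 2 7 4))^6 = (8)(0 7)(2 4) = [7, 1, 4, 3, 2, 5, 6, 0, 8]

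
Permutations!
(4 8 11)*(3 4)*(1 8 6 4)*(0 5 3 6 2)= [5, 8, 0, 1, 2, 3, 4, 7, 11, 9, 10, 6]= (0 5 3 1 8 11 6 4 2)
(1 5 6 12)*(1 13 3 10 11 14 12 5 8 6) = (1 8 6 5)(3 10 11 14 12 13) = [0, 8, 2, 10, 4, 1, 5, 7, 6, 9, 11, 14, 13, 3, 12]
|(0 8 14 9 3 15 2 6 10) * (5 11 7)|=9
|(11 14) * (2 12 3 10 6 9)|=|(2 12 3 10 6 9)(11 14)|=6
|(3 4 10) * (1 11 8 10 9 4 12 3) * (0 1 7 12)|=8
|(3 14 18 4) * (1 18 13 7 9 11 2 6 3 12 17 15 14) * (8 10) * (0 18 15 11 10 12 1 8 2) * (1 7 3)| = |(0 18 4 7 9 10 2 6 1 15 14 13 3 8 12 17 11)| = 17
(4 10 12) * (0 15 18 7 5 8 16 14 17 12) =(0 15 18 7 5 8 16 14 17 12 4 10) =[15, 1, 2, 3, 10, 8, 6, 5, 16, 9, 0, 11, 4, 13, 17, 18, 14, 12, 7]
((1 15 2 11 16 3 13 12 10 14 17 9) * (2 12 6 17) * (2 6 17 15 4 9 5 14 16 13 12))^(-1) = [0, 9, 15, 16, 1, 17, 14, 7, 8, 4, 12, 2, 3, 11, 5, 6, 10, 13] = (1 9 4)(2 15 6 14 5 17 13 11)(3 16 10 12)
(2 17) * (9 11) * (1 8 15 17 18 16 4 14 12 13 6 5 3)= [0, 8, 18, 1, 14, 3, 5, 7, 15, 11, 10, 9, 13, 6, 12, 17, 4, 2, 16]= (1 8 15 17 2 18 16 4 14 12 13 6 5 3)(9 11)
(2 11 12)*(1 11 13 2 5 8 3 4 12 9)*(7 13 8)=(1 11 9)(2 8 3 4 12 5 7 13)=[0, 11, 8, 4, 12, 7, 6, 13, 3, 1, 10, 9, 5, 2]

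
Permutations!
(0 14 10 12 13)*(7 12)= (0 14 10 7 12 13)= [14, 1, 2, 3, 4, 5, 6, 12, 8, 9, 7, 11, 13, 0, 10]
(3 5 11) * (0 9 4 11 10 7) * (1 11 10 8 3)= [9, 11, 2, 5, 10, 8, 6, 0, 3, 4, 7, 1]= (0 9 4 10 7)(1 11)(3 5 8)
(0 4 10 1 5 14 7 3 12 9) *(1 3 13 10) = (0 4 1 5 14 7 13 10 3 12 9) = [4, 5, 2, 12, 1, 14, 6, 13, 8, 0, 3, 11, 9, 10, 7]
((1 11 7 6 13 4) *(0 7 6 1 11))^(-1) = (0 1 7)(4 13 6 11) = [1, 7, 2, 3, 13, 5, 11, 0, 8, 9, 10, 4, 12, 6]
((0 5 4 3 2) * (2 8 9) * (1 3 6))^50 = (0 3 5 8 4 9 6 2 1) = [3, 0, 1, 5, 9, 8, 2, 7, 4, 6]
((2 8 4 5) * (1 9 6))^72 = (9) = [0, 1, 2, 3, 4, 5, 6, 7, 8, 9]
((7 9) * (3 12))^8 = (12) = [0, 1, 2, 3, 4, 5, 6, 7, 8, 9, 10, 11, 12]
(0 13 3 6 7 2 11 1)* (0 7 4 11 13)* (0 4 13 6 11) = (0 4)(1 7 2 6 13 3 11) = [4, 7, 6, 11, 0, 5, 13, 2, 8, 9, 10, 1, 12, 3]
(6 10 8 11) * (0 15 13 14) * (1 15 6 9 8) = [6, 15, 2, 3, 4, 5, 10, 7, 11, 8, 1, 9, 12, 14, 0, 13] = (0 6 10 1 15 13 14)(8 11 9)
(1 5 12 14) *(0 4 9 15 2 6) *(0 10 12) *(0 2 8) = [4, 5, 6, 3, 9, 2, 10, 7, 0, 15, 12, 11, 14, 13, 1, 8] = (0 4 9 15 8)(1 5 2 6 10 12 14)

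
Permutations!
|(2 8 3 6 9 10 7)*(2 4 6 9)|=|(2 8 3 9 10 7 4 6)|=8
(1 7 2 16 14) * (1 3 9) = (1 7 2 16 14 3 9) = [0, 7, 16, 9, 4, 5, 6, 2, 8, 1, 10, 11, 12, 13, 3, 15, 14]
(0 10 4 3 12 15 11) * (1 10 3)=(0 3 12 15 11)(1 10 4)=[3, 10, 2, 12, 1, 5, 6, 7, 8, 9, 4, 0, 15, 13, 14, 11]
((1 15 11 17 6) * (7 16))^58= (1 17 15 6 11)= [0, 17, 2, 3, 4, 5, 11, 7, 8, 9, 10, 1, 12, 13, 14, 6, 16, 15]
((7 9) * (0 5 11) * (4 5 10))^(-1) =(0 11 5 4 10)(7 9) =[11, 1, 2, 3, 10, 4, 6, 9, 8, 7, 0, 5]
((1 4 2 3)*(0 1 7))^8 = (0 4 3)(1 2 7) = [4, 2, 7, 0, 3, 5, 6, 1]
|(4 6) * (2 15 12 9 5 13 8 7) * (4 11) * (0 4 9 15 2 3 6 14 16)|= 8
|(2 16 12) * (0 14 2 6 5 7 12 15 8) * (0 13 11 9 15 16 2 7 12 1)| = 60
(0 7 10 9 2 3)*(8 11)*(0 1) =[7, 0, 3, 1, 4, 5, 6, 10, 11, 2, 9, 8] =(0 7 10 9 2 3 1)(8 11)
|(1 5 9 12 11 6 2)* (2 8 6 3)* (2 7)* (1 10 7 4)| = |(1 5 9 12 11 3 4)(2 10 7)(6 8)| = 42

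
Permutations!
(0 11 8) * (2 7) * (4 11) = [4, 1, 7, 3, 11, 5, 6, 2, 0, 9, 10, 8] = (0 4 11 8)(2 7)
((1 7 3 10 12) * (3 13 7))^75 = [0, 12, 2, 1, 4, 5, 6, 13, 8, 9, 3, 11, 10, 7] = (1 12 10 3)(7 13)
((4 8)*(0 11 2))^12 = (11) = [0, 1, 2, 3, 4, 5, 6, 7, 8, 9, 10, 11]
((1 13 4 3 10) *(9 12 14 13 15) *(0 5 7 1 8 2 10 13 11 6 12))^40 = (0 15 7)(1 5 9)(2 10 8)(3 13 4) = [15, 5, 10, 13, 3, 9, 6, 0, 2, 1, 8, 11, 12, 4, 14, 7]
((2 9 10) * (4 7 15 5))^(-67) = (2 10 9)(4 7 15 5) = [0, 1, 10, 3, 7, 4, 6, 15, 8, 2, 9, 11, 12, 13, 14, 5]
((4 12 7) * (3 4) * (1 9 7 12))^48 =[0, 3, 2, 9, 7, 5, 6, 1, 8, 4, 10, 11, 12] =(12)(1 3 9 4 7)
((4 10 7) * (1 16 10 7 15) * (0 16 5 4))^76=(0 1)(4 10)(5 16)(7 15)=[1, 0, 2, 3, 10, 16, 6, 15, 8, 9, 4, 11, 12, 13, 14, 7, 5]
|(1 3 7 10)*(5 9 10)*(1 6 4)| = |(1 3 7 5 9 10 6 4)| = 8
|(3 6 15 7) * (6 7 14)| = |(3 7)(6 15 14)| = 6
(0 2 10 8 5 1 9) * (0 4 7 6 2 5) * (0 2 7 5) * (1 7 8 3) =[0, 9, 10, 1, 5, 7, 8, 6, 2, 4, 3] =(1 9 4 5 7 6 8 2 10 3)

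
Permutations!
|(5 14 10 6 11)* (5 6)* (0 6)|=|(0 6 11)(5 14 10)|=3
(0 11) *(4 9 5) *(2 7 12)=(0 11)(2 7 12)(4 9 5)=[11, 1, 7, 3, 9, 4, 6, 12, 8, 5, 10, 0, 2]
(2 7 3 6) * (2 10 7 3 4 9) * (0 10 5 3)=(0 10 7 4 9 2)(3 6 5)=[10, 1, 0, 6, 9, 3, 5, 4, 8, 2, 7]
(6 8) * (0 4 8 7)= (0 4 8 6 7)= [4, 1, 2, 3, 8, 5, 7, 0, 6]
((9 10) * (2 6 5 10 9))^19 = (2 10 5 6) = [0, 1, 10, 3, 4, 6, 2, 7, 8, 9, 5]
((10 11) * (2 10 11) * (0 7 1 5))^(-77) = [5, 7, 10, 3, 4, 1, 6, 0, 8, 9, 2, 11] = (11)(0 5 1 7)(2 10)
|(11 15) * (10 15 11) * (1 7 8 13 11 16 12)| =14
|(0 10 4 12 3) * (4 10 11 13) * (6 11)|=7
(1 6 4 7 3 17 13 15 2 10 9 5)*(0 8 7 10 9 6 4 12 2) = (0 8 7 3 17 13 15)(1 4 10 6 12 2 9 5) = [8, 4, 9, 17, 10, 1, 12, 3, 7, 5, 6, 11, 2, 15, 14, 0, 16, 13]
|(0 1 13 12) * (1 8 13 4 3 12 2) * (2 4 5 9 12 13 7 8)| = |(0 2 1 5 9 12)(3 13 4)(7 8)| = 6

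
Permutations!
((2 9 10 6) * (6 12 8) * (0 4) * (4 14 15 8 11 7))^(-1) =(0 4 7 11 12 10 9 2 6 8 15 14) =[4, 1, 6, 3, 7, 5, 8, 11, 15, 2, 9, 12, 10, 13, 0, 14]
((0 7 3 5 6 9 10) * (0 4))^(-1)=(0 4 10 9 6 5 3 7)=[4, 1, 2, 7, 10, 3, 5, 0, 8, 6, 9]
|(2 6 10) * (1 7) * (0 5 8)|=|(0 5 8)(1 7)(2 6 10)|=6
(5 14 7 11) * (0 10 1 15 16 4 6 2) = [10, 15, 0, 3, 6, 14, 2, 11, 8, 9, 1, 5, 12, 13, 7, 16, 4] = (0 10 1 15 16 4 6 2)(5 14 7 11)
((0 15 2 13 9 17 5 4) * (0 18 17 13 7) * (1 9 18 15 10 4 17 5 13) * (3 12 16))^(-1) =(0 7 2 15 4 10)(1 9)(3 16 12)(5 18 13 17) =[7, 9, 15, 16, 10, 18, 6, 2, 8, 1, 0, 11, 3, 17, 14, 4, 12, 5, 13]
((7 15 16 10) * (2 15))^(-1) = (2 7 10 16 15) = [0, 1, 7, 3, 4, 5, 6, 10, 8, 9, 16, 11, 12, 13, 14, 2, 15]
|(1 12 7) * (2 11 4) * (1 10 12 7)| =12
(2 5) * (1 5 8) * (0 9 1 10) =(0 9 1 5 2 8 10) =[9, 5, 8, 3, 4, 2, 6, 7, 10, 1, 0]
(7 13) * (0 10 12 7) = (0 10 12 7 13) = [10, 1, 2, 3, 4, 5, 6, 13, 8, 9, 12, 11, 7, 0]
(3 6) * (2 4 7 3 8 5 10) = (2 4 7 3 6 8 5 10) = [0, 1, 4, 6, 7, 10, 8, 3, 5, 9, 2]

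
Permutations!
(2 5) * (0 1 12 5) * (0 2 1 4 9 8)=[4, 12, 2, 3, 9, 1, 6, 7, 0, 8, 10, 11, 5]=(0 4 9 8)(1 12 5)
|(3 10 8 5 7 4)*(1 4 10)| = |(1 4 3)(5 7 10 8)| = 12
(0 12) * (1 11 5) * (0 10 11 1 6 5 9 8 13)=[12, 1, 2, 3, 4, 6, 5, 7, 13, 8, 11, 9, 10, 0]=(0 12 10 11 9 8 13)(5 6)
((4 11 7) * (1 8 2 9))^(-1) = (1 9 2 8)(4 7 11) = [0, 9, 8, 3, 7, 5, 6, 11, 1, 2, 10, 4]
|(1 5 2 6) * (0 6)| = |(0 6 1 5 2)| = 5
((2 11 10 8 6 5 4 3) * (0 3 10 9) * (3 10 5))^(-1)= (0 9 11 2 3 6 8 10)(4 5)= [9, 1, 3, 6, 5, 4, 8, 7, 10, 11, 0, 2]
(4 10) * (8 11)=(4 10)(8 11)=[0, 1, 2, 3, 10, 5, 6, 7, 11, 9, 4, 8]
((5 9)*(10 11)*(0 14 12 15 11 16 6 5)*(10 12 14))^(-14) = (0 5 16)(6 10 9)(11 12 15) = [5, 1, 2, 3, 4, 16, 10, 7, 8, 6, 9, 12, 15, 13, 14, 11, 0]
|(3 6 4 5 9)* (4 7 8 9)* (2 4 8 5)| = 6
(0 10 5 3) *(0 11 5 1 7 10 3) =(0 3 11 5)(1 7 10) =[3, 7, 2, 11, 4, 0, 6, 10, 8, 9, 1, 5]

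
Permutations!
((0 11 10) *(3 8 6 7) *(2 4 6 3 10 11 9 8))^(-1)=(11)(0 10 7 6 4 2 3 8 9)=[10, 1, 3, 8, 2, 5, 4, 6, 9, 0, 7, 11]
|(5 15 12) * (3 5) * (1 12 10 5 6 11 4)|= 6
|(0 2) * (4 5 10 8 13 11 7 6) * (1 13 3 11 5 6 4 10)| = |(0 2)(1 13 5)(3 11 7 4 6 10 8)| = 42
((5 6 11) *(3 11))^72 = (11) = [0, 1, 2, 3, 4, 5, 6, 7, 8, 9, 10, 11]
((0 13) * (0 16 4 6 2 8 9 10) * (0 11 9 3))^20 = (0 6)(2 13)(3 4)(8 16)(9 11 10) = [6, 1, 13, 4, 3, 5, 0, 7, 16, 11, 9, 10, 12, 2, 14, 15, 8]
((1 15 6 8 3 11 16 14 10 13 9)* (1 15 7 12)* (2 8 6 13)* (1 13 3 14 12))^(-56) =[0, 1, 2, 3, 4, 5, 6, 7, 8, 9, 10, 11, 12, 13, 14, 15, 16] =(16)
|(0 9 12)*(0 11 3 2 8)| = 7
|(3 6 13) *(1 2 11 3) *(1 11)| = |(1 2)(3 6 13 11)| = 4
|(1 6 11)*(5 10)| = |(1 6 11)(5 10)| = 6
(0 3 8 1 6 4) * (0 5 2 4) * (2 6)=(0 3 8 1 2 4 5 6)=[3, 2, 4, 8, 5, 6, 0, 7, 1]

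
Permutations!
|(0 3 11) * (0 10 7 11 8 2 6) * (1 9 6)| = 21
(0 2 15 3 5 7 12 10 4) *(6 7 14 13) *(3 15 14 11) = (15)(0 2 14 13 6 7 12 10 4)(3 5 11) = [2, 1, 14, 5, 0, 11, 7, 12, 8, 9, 4, 3, 10, 6, 13, 15]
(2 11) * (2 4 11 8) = (2 8)(4 11) = [0, 1, 8, 3, 11, 5, 6, 7, 2, 9, 10, 4]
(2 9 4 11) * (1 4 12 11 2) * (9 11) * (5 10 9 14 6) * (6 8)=[0, 4, 11, 3, 2, 10, 5, 7, 6, 12, 9, 1, 14, 13, 8]=(1 4 2 11)(5 10 9 12 14 8 6)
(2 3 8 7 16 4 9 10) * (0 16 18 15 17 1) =(0 16 4 9 10 2 3 8 7 18 15 17 1) =[16, 0, 3, 8, 9, 5, 6, 18, 7, 10, 2, 11, 12, 13, 14, 17, 4, 1, 15]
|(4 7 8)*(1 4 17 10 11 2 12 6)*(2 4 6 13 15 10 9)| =|(1 6)(2 12 13 15 10 11 4 7 8 17 9)| =22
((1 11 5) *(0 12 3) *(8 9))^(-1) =(0 3 12)(1 5 11)(8 9) =[3, 5, 2, 12, 4, 11, 6, 7, 9, 8, 10, 1, 0]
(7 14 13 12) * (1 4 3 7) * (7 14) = (1 4 3 14 13 12) = [0, 4, 2, 14, 3, 5, 6, 7, 8, 9, 10, 11, 1, 12, 13]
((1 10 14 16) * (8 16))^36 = (1 10 14 8 16) = [0, 10, 2, 3, 4, 5, 6, 7, 16, 9, 14, 11, 12, 13, 8, 15, 1]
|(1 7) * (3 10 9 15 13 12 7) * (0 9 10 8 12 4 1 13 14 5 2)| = 42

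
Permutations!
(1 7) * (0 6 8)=(0 6 8)(1 7)=[6, 7, 2, 3, 4, 5, 8, 1, 0]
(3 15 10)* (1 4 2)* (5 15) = (1 4 2)(3 5 15 10) = [0, 4, 1, 5, 2, 15, 6, 7, 8, 9, 3, 11, 12, 13, 14, 10]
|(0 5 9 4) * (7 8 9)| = |(0 5 7 8 9 4)| = 6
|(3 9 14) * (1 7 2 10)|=12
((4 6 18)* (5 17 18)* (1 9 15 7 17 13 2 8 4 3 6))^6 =(1 3 4 18 8 17 2 7 13 15 5 9 6) =[0, 3, 7, 4, 18, 9, 1, 13, 17, 6, 10, 11, 12, 15, 14, 5, 16, 2, 8]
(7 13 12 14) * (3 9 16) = [0, 1, 2, 9, 4, 5, 6, 13, 8, 16, 10, 11, 14, 12, 7, 15, 3] = (3 9 16)(7 13 12 14)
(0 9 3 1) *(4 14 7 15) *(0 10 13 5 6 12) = (0 9 3 1 10 13 5 6 12)(4 14 7 15) = [9, 10, 2, 1, 14, 6, 12, 15, 8, 3, 13, 11, 0, 5, 7, 4]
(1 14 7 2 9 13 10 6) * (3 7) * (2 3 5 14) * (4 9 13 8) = (1 2 13 10 6)(3 7)(4 9 8)(5 14) = [0, 2, 13, 7, 9, 14, 1, 3, 4, 8, 6, 11, 12, 10, 5]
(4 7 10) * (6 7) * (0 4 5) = (0 4 6 7 10 5) = [4, 1, 2, 3, 6, 0, 7, 10, 8, 9, 5]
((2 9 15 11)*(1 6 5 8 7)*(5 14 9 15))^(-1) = (1 7 8 5 9 14 6)(2 11 15) = [0, 7, 11, 3, 4, 9, 1, 8, 5, 14, 10, 15, 12, 13, 6, 2]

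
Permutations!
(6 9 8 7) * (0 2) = (0 2)(6 9 8 7) = [2, 1, 0, 3, 4, 5, 9, 6, 7, 8]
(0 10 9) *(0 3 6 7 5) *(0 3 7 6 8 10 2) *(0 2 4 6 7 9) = [4, 1, 2, 8, 6, 3, 7, 5, 10, 9, 0] = (0 4 6 7 5 3 8 10)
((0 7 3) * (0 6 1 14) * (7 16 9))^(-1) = (0 14 1 6 3 7 9 16) = [14, 6, 2, 7, 4, 5, 3, 9, 8, 16, 10, 11, 12, 13, 1, 15, 0]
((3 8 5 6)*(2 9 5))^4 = (2 3 5)(6 9 8) = [0, 1, 3, 5, 4, 2, 9, 7, 6, 8]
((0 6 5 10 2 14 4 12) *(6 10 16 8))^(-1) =(0 12 4 14 2 10)(5 6 8 16) =[12, 1, 10, 3, 14, 6, 8, 7, 16, 9, 0, 11, 4, 13, 2, 15, 5]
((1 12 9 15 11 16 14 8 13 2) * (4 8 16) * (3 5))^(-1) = (1 2 13 8 4 11 15 9 12)(3 5)(14 16) = [0, 2, 13, 5, 11, 3, 6, 7, 4, 12, 10, 15, 1, 8, 16, 9, 14]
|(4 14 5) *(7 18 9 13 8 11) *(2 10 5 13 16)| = 12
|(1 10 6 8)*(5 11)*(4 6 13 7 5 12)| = |(1 10 13 7 5 11 12 4 6 8)| = 10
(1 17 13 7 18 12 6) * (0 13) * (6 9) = (0 13 7 18 12 9 6 1 17) = [13, 17, 2, 3, 4, 5, 1, 18, 8, 6, 10, 11, 9, 7, 14, 15, 16, 0, 12]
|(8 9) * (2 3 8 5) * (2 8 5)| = 5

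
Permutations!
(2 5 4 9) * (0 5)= (0 5 4 9 2)= [5, 1, 0, 3, 9, 4, 6, 7, 8, 2]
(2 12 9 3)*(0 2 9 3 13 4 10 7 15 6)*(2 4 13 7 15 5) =(0 4 10 15 6)(2 12 3 9 7 5) =[4, 1, 12, 9, 10, 2, 0, 5, 8, 7, 15, 11, 3, 13, 14, 6]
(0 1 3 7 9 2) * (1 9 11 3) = (0 9 2)(3 7 11) = [9, 1, 0, 7, 4, 5, 6, 11, 8, 2, 10, 3]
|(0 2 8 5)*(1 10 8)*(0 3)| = |(0 2 1 10 8 5 3)| = 7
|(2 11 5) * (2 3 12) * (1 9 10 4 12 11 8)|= 21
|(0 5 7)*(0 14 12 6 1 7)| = |(0 5)(1 7 14 12 6)| = 10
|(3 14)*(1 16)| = 2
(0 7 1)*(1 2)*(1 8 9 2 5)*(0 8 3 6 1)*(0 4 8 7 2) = (0 2 3 6 1 7 5 4 8 9) = [2, 7, 3, 6, 8, 4, 1, 5, 9, 0]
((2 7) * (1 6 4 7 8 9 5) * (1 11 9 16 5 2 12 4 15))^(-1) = (1 15 6)(2 9 11 5 16 8)(4 12 7) = [0, 15, 9, 3, 12, 16, 1, 4, 2, 11, 10, 5, 7, 13, 14, 6, 8]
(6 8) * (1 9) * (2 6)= (1 9)(2 6 8)= [0, 9, 6, 3, 4, 5, 8, 7, 2, 1]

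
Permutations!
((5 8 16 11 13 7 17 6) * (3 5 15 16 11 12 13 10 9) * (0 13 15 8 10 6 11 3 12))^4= [11, 1, 2, 12, 4, 15, 10, 8, 9, 0, 16, 5, 13, 6, 14, 7, 17, 3]= (0 11 5 15 7 8 9)(3 12 13 6 10 16 17)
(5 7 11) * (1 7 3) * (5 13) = [0, 7, 2, 1, 4, 3, 6, 11, 8, 9, 10, 13, 12, 5] = (1 7 11 13 5 3)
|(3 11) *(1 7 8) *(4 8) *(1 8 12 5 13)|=6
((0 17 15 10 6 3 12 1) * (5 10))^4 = (0 10 1 5 12 15 3 17 6) = [10, 5, 2, 17, 4, 12, 0, 7, 8, 9, 1, 11, 15, 13, 14, 3, 16, 6]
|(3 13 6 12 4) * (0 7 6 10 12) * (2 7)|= |(0 2 7 6)(3 13 10 12 4)|= 20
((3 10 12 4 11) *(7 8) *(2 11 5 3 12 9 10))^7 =(2 11 12 4 5 3)(7 8)(9 10) =[0, 1, 11, 2, 5, 3, 6, 8, 7, 10, 9, 12, 4]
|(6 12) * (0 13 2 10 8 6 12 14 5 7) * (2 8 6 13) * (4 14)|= |(0 2 10 6 4 14 5 7)(8 13)|= 8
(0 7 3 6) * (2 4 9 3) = (0 7 2 4 9 3 6) = [7, 1, 4, 6, 9, 5, 0, 2, 8, 3]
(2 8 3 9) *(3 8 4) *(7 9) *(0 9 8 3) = (0 9 2 4)(3 7 8) = [9, 1, 4, 7, 0, 5, 6, 8, 3, 2]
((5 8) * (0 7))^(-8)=[0, 1, 2, 3, 4, 5, 6, 7, 8]=(8)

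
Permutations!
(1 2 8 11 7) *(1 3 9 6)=[0, 2, 8, 9, 4, 5, 1, 3, 11, 6, 10, 7]=(1 2 8 11 7 3 9 6)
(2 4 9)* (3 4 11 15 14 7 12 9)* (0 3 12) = (0 3 4 12 9 2 11 15 14 7) = [3, 1, 11, 4, 12, 5, 6, 0, 8, 2, 10, 15, 9, 13, 7, 14]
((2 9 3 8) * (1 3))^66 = [0, 3, 9, 8, 4, 5, 6, 7, 2, 1] = (1 3 8 2 9)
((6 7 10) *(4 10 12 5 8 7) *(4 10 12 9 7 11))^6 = (4 12 5 8 11) = [0, 1, 2, 3, 12, 8, 6, 7, 11, 9, 10, 4, 5]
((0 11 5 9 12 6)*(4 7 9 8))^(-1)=(0 6 12 9 7 4 8 5 11)=[6, 1, 2, 3, 8, 11, 12, 4, 5, 7, 10, 0, 9]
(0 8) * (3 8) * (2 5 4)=(0 3 8)(2 5 4)=[3, 1, 5, 8, 2, 4, 6, 7, 0]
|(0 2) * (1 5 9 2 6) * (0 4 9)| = 12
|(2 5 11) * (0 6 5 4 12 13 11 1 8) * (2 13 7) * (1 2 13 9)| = |(0 6 5 2 4 12 7 13 11 9 1 8)| = 12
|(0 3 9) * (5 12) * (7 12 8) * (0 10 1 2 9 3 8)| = 20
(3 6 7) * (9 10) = (3 6 7)(9 10) = [0, 1, 2, 6, 4, 5, 7, 3, 8, 10, 9]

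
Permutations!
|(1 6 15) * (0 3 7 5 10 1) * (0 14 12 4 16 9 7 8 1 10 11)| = |(0 3 8 1 6 15 14 12 4 16 9 7 5 11)| = 14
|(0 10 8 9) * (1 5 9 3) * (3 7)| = |(0 10 8 7 3 1 5 9)| = 8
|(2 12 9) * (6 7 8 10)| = 12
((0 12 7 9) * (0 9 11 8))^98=[11, 1, 2, 3, 4, 5, 6, 0, 7, 9, 10, 12, 8]=(0 11 12 8 7)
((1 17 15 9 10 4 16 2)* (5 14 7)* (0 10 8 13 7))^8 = (0 9 4 13 2 5 17)(1 14 15 10 8 16 7) = [9, 14, 5, 3, 13, 17, 6, 1, 16, 4, 8, 11, 12, 2, 15, 10, 7, 0]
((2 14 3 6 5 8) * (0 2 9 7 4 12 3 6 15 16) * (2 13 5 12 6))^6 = (0 4)(3 8)(5 12)(6 13)(7 16)(9 15) = [4, 1, 2, 8, 0, 12, 13, 16, 3, 15, 10, 11, 5, 6, 14, 9, 7]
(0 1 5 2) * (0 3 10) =(0 1 5 2 3 10) =[1, 5, 3, 10, 4, 2, 6, 7, 8, 9, 0]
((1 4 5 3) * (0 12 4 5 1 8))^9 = (0 4 5 8 12 1 3) = [4, 3, 2, 0, 5, 8, 6, 7, 12, 9, 10, 11, 1]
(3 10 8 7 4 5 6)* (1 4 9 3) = (1 4 5 6)(3 10 8 7 9) = [0, 4, 2, 10, 5, 6, 1, 9, 7, 3, 8]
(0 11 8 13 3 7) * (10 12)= (0 11 8 13 3 7)(10 12)= [11, 1, 2, 7, 4, 5, 6, 0, 13, 9, 12, 8, 10, 3]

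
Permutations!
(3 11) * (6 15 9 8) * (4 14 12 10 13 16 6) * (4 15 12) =(3 11)(4 14)(6 12 10 13 16)(8 15 9) =[0, 1, 2, 11, 14, 5, 12, 7, 15, 8, 13, 3, 10, 16, 4, 9, 6]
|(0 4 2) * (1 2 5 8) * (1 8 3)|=6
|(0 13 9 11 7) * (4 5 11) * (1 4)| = |(0 13 9 1 4 5 11 7)| = 8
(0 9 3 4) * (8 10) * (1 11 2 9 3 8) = (0 3 4)(1 11 2 9 8 10) = [3, 11, 9, 4, 0, 5, 6, 7, 10, 8, 1, 2]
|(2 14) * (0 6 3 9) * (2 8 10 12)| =|(0 6 3 9)(2 14 8 10 12)| =20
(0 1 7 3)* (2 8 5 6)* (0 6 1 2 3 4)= (0 2 8 5 1 7 4)(3 6)= [2, 7, 8, 6, 0, 1, 3, 4, 5]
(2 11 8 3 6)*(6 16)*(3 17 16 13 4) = [0, 1, 11, 13, 3, 5, 2, 7, 17, 9, 10, 8, 12, 4, 14, 15, 6, 16] = (2 11 8 17 16 6)(3 13 4)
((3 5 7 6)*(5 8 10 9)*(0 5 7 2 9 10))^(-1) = (10)(0 8 3 6 7 9 2 5) = [8, 1, 5, 6, 4, 0, 7, 9, 3, 2, 10]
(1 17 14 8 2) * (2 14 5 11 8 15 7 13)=(1 17 5 11 8 14 15 7 13 2)=[0, 17, 1, 3, 4, 11, 6, 13, 14, 9, 10, 8, 12, 2, 15, 7, 16, 5]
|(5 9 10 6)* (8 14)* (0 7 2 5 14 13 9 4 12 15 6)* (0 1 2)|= |(0 7)(1 2 5 4 12 15 6 14 8 13 9 10)|= 12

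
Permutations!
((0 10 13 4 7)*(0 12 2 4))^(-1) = (0 13 10)(2 12 7 4) = [13, 1, 12, 3, 2, 5, 6, 4, 8, 9, 0, 11, 7, 10]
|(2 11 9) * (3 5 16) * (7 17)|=|(2 11 9)(3 5 16)(7 17)|=6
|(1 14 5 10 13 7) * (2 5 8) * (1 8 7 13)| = 7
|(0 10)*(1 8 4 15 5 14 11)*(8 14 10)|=|(0 8 4 15 5 10)(1 14 11)|=6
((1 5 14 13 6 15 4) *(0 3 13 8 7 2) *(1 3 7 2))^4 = [14, 2, 5, 4, 15, 0, 13, 8, 1, 9, 10, 11, 12, 3, 7, 6] = (0 14 7 8 1 2 5)(3 4 15 6 13)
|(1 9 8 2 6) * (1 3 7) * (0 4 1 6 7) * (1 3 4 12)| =|(0 12 1 9 8 2 7 6 4 3)| =10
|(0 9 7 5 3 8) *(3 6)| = |(0 9 7 5 6 3 8)| = 7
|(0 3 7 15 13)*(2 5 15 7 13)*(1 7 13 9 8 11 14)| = |(0 3 9 8 11 14 1 7 13)(2 5 15)| = 9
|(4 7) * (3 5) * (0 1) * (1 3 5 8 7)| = |(0 3 8 7 4 1)| = 6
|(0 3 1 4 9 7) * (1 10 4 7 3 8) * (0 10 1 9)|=8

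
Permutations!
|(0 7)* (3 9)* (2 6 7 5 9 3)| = |(0 5 9 2 6 7)| = 6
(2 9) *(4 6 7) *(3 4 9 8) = [0, 1, 8, 4, 6, 5, 7, 9, 3, 2] = (2 8 3 4 6 7 9)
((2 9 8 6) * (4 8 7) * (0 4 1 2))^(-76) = [0, 1, 2, 3, 4, 5, 6, 7, 8, 9] = (9)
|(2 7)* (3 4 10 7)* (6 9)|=10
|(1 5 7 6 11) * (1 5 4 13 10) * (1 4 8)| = 12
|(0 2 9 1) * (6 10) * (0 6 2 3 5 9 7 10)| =6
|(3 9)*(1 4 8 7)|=|(1 4 8 7)(3 9)|=4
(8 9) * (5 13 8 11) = [0, 1, 2, 3, 4, 13, 6, 7, 9, 11, 10, 5, 12, 8] = (5 13 8 9 11)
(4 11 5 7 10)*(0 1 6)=(0 1 6)(4 11 5 7 10)=[1, 6, 2, 3, 11, 7, 0, 10, 8, 9, 4, 5]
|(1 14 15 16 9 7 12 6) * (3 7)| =|(1 14 15 16 9 3 7 12 6)| =9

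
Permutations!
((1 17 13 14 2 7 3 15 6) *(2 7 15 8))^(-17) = (1 14 8 6 13 3 15 17 7 2) = [0, 14, 1, 15, 4, 5, 13, 2, 6, 9, 10, 11, 12, 3, 8, 17, 16, 7]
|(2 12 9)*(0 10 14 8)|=|(0 10 14 8)(2 12 9)|=12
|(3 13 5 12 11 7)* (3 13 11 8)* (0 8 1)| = 9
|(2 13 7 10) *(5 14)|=4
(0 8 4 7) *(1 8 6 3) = [6, 8, 2, 1, 7, 5, 3, 0, 4] = (0 6 3 1 8 4 7)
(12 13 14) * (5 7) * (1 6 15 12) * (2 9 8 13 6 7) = (1 7 5 2 9 8 13 14)(6 15 12) = [0, 7, 9, 3, 4, 2, 15, 5, 13, 8, 10, 11, 6, 14, 1, 12]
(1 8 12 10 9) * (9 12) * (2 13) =[0, 8, 13, 3, 4, 5, 6, 7, 9, 1, 12, 11, 10, 2] =(1 8 9)(2 13)(10 12)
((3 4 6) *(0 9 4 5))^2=(0 4 3)(5 9 6)=[4, 1, 2, 0, 3, 9, 5, 7, 8, 6]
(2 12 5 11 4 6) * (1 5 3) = (1 5 11 4 6 2 12 3) = [0, 5, 12, 1, 6, 11, 2, 7, 8, 9, 10, 4, 3]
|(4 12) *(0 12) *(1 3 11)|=|(0 12 4)(1 3 11)|=3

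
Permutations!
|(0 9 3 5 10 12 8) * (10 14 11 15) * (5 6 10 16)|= 35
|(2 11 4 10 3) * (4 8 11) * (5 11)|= 12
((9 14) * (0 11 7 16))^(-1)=(0 16 7 11)(9 14)=[16, 1, 2, 3, 4, 5, 6, 11, 8, 14, 10, 0, 12, 13, 9, 15, 7]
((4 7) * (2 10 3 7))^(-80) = [0, 1, 2, 3, 4, 5, 6, 7, 8, 9, 10] = (10)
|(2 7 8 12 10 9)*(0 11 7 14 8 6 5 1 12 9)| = |(0 11 7 6 5 1 12 10)(2 14 8 9)| = 8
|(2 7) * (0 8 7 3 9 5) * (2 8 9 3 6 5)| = |(0 9 2 6 5)(7 8)| = 10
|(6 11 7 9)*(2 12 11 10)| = |(2 12 11 7 9 6 10)| = 7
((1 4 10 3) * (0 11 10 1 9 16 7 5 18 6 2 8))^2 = (0 10 9 7 18 2)(3 16 5 6 8 11) = [10, 1, 0, 16, 4, 6, 8, 18, 11, 7, 9, 3, 12, 13, 14, 15, 5, 17, 2]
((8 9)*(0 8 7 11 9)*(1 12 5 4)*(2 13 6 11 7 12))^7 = (0 8)(1 5 9 6 2 4 12 11 13) = [8, 5, 4, 3, 12, 9, 2, 7, 0, 6, 10, 13, 11, 1]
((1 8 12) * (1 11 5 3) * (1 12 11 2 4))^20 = (1 3)(2 11)(4 5)(8 12) = [0, 3, 11, 1, 5, 4, 6, 7, 12, 9, 10, 2, 8]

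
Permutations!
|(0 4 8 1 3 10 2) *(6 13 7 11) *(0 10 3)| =|(0 4 8 1)(2 10)(6 13 7 11)| =4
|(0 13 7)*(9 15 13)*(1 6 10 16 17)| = |(0 9 15 13 7)(1 6 10 16 17)| = 5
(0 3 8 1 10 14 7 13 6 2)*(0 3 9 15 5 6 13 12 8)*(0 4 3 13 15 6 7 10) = [9, 0, 13, 4, 3, 7, 2, 12, 1, 6, 14, 11, 8, 15, 10, 5] = (0 9 6 2 13 15 5 7 12 8 1)(3 4)(10 14)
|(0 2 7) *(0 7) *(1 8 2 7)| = 5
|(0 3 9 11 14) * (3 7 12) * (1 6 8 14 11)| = |(0 7 12 3 9 1 6 8 14)| = 9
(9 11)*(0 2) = (0 2)(9 11) = [2, 1, 0, 3, 4, 5, 6, 7, 8, 11, 10, 9]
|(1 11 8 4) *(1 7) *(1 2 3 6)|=8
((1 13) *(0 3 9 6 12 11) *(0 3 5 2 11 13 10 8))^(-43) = (0 9 10 11 13 5 6 8 3 1 2 12) = [9, 2, 12, 1, 4, 6, 8, 7, 3, 10, 11, 13, 0, 5]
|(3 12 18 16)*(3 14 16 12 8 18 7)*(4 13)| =10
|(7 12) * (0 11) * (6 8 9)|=6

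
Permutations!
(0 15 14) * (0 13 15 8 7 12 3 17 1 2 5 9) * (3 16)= (0 8 7 12 16 3 17 1 2 5 9)(13 15 14)= [8, 2, 5, 17, 4, 9, 6, 12, 7, 0, 10, 11, 16, 15, 13, 14, 3, 1]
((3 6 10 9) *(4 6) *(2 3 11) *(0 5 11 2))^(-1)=(0 11 5)(2 9 10 6 4 3)=[11, 1, 9, 2, 3, 0, 4, 7, 8, 10, 6, 5]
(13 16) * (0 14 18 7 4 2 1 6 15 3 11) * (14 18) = (0 18 7 4 2 1 6 15 3 11)(13 16) = [18, 6, 1, 11, 2, 5, 15, 4, 8, 9, 10, 0, 12, 16, 14, 3, 13, 17, 7]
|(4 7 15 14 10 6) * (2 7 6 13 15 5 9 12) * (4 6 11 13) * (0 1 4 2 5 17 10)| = |(0 1 4 11 13 15 14)(2 7 17 10)(5 9 12)| = 84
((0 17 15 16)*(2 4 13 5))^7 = (0 16 15 17)(2 5 13 4) = [16, 1, 5, 3, 2, 13, 6, 7, 8, 9, 10, 11, 12, 4, 14, 17, 15, 0]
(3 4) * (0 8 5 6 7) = (0 8 5 6 7)(3 4) = [8, 1, 2, 4, 3, 6, 7, 0, 5]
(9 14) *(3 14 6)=(3 14 9 6)=[0, 1, 2, 14, 4, 5, 3, 7, 8, 6, 10, 11, 12, 13, 9]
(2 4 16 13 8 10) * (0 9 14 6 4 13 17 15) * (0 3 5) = (0 9 14 6 4 16 17 15 3 5)(2 13 8 10) = [9, 1, 13, 5, 16, 0, 4, 7, 10, 14, 2, 11, 12, 8, 6, 3, 17, 15]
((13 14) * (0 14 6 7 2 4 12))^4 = (0 7)(2 14)(4 13)(6 12) = [7, 1, 14, 3, 13, 5, 12, 0, 8, 9, 10, 11, 6, 4, 2]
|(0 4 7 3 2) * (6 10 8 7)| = |(0 4 6 10 8 7 3 2)| = 8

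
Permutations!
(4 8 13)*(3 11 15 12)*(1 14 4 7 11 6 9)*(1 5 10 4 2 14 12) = [0, 12, 14, 6, 8, 10, 9, 11, 13, 5, 4, 15, 3, 7, 2, 1] = (1 12 3 6 9 5 10 4 8 13 7 11 15)(2 14)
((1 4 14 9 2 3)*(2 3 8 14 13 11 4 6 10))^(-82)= (1 9 8 10)(2 6 3 14)(4 11 13)= [0, 9, 6, 14, 11, 5, 3, 7, 10, 8, 1, 13, 12, 4, 2]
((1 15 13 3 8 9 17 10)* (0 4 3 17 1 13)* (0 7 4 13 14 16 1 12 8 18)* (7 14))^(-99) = (0 4 17 18 7 13 3 10)(1 15 14 16) = [4, 15, 2, 10, 17, 5, 6, 13, 8, 9, 0, 11, 12, 3, 16, 14, 1, 18, 7]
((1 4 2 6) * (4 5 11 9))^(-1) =(1 6 2 4 9 11 5) =[0, 6, 4, 3, 9, 1, 2, 7, 8, 11, 10, 5]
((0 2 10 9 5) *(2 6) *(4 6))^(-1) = (0 5 9 10 2 6 4) = [5, 1, 6, 3, 0, 9, 4, 7, 8, 10, 2]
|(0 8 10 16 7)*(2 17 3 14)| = 20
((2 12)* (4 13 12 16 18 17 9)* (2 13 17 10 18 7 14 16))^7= (4 17 9)(7 14 16)(10 18)(12 13)= [0, 1, 2, 3, 17, 5, 6, 14, 8, 4, 18, 11, 13, 12, 16, 15, 7, 9, 10]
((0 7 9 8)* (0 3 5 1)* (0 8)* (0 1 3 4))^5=(0 4 8 1 9 7)(3 5)=[4, 9, 2, 5, 8, 3, 6, 0, 1, 7]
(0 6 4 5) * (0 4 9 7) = (0 6 9 7)(4 5) = [6, 1, 2, 3, 5, 4, 9, 0, 8, 7]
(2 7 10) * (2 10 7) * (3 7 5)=(10)(3 7 5)=[0, 1, 2, 7, 4, 3, 6, 5, 8, 9, 10]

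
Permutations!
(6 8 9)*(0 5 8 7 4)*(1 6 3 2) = (0 5 8 9 3 2 1 6 7 4) = [5, 6, 1, 2, 0, 8, 7, 4, 9, 3]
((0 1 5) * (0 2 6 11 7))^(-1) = (0 7 11 6 2 5 1) = [7, 0, 5, 3, 4, 1, 2, 11, 8, 9, 10, 6]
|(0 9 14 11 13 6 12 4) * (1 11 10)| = 10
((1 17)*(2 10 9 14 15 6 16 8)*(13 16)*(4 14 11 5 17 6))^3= (1 16 10 5 6 8 9 17 13 2 11)= [0, 16, 11, 3, 4, 6, 8, 7, 9, 17, 5, 1, 12, 2, 14, 15, 10, 13]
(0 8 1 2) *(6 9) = [8, 2, 0, 3, 4, 5, 9, 7, 1, 6] = (0 8 1 2)(6 9)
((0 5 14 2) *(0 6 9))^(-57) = (0 2)(5 6)(9 14) = [2, 1, 0, 3, 4, 6, 5, 7, 8, 14, 10, 11, 12, 13, 9]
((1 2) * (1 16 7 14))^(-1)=(1 14 7 16 2)=[0, 14, 1, 3, 4, 5, 6, 16, 8, 9, 10, 11, 12, 13, 7, 15, 2]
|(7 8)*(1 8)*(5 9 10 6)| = |(1 8 7)(5 9 10 6)| = 12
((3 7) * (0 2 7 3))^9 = (7) = [0, 1, 2, 3, 4, 5, 6, 7]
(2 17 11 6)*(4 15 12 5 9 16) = [0, 1, 17, 3, 15, 9, 2, 7, 8, 16, 10, 6, 5, 13, 14, 12, 4, 11] = (2 17 11 6)(4 15 12 5 9 16)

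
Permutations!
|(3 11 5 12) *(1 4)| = 4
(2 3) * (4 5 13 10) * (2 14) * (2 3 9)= [0, 1, 9, 14, 5, 13, 6, 7, 8, 2, 4, 11, 12, 10, 3]= (2 9)(3 14)(4 5 13 10)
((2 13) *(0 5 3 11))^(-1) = (0 11 3 5)(2 13) = [11, 1, 13, 5, 4, 0, 6, 7, 8, 9, 10, 3, 12, 2]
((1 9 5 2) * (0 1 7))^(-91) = [7, 0, 5, 3, 4, 9, 6, 2, 8, 1] = (0 7 2 5 9 1)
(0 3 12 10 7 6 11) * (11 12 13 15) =(0 3 13 15 11)(6 12 10 7) =[3, 1, 2, 13, 4, 5, 12, 6, 8, 9, 7, 0, 10, 15, 14, 11]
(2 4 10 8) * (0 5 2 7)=(0 5 2 4 10 8 7)=[5, 1, 4, 3, 10, 2, 6, 0, 7, 9, 8]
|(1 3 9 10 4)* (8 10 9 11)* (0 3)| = 7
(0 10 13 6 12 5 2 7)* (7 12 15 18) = (0 10 13 6 15 18 7)(2 12 5) = [10, 1, 12, 3, 4, 2, 15, 0, 8, 9, 13, 11, 5, 6, 14, 18, 16, 17, 7]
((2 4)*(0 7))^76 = (7) = [0, 1, 2, 3, 4, 5, 6, 7]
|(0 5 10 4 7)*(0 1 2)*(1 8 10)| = |(0 5 1 2)(4 7 8 10)| = 4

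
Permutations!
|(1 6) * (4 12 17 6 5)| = 6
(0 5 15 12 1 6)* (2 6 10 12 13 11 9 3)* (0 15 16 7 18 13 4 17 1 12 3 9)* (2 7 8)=(0 5 16 8 2 6 15 4 17 1 10 3 7 18 13 11)=[5, 10, 6, 7, 17, 16, 15, 18, 2, 9, 3, 0, 12, 11, 14, 4, 8, 1, 13]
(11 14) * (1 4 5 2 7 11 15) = (1 4 5 2 7 11 14 15) = [0, 4, 7, 3, 5, 2, 6, 11, 8, 9, 10, 14, 12, 13, 15, 1]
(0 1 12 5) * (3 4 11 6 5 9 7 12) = (0 1 3 4 11 6 5)(7 12 9) = [1, 3, 2, 4, 11, 0, 5, 12, 8, 7, 10, 6, 9]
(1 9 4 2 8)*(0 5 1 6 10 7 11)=(0 5 1 9 4 2 8 6 10 7 11)=[5, 9, 8, 3, 2, 1, 10, 11, 6, 4, 7, 0]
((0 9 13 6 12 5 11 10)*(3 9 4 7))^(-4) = (0 12 3 10 6 7 11 13 4 5 9) = [12, 1, 2, 10, 5, 9, 7, 11, 8, 0, 6, 13, 3, 4]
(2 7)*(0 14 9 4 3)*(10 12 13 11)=[14, 1, 7, 0, 3, 5, 6, 2, 8, 4, 12, 10, 13, 11, 9]=(0 14 9 4 3)(2 7)(10 12 13 11)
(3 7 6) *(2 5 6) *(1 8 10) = [0, 8, 5, 7, 4, 6, 3, 2, 10, 9, 1] = (1 8 10)(2 5 6 3 7)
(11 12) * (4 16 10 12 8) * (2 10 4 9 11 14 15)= (2 10 12 14 15)(4 16)(8 9 11)= [0, 1, 10, 3, 16, 5, 6, 7, 9, 11, 12, 8, 14, 13, 15, 2, 4]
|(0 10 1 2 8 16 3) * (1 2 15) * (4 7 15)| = |(0 10 2 8 16 3)(1 4 7 15)| = 12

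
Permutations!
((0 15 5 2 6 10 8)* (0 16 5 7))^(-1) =(0 7 15)(2 5 16 8 10 6) =[7, 1, 5, 3, 4, 16, 2, 15, 10, 9, 6, 11, 12, 13, 14, 0, 8]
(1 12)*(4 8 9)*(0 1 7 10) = (0 1 12 7 10)(4 8 9) = [1, 12, 2, 3, 8, 5, 6, 10, 9, 4, 0, 11, 7]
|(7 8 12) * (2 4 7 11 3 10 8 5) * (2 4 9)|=30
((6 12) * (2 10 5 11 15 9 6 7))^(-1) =(2 7 12 6 9 15 11 5 10) =[0, 1, 7, 3, 4, 10, 9, 12, 8, 15, 2, 5, 6, 13, 14, 11]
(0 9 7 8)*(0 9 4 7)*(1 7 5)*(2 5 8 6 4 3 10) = (0 3 10 2 5 1 7 6 4 8 9) = [3, 7, 5, 10, 8, 1, 4, 6, 9, 0, 2]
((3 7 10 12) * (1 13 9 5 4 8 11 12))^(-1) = (1 10 7 3 12 11 8 4 5 9 13) = [0, 10, 2, 12, 5, 9, 6, 3, 4, 13, 7, 8, 11, 1]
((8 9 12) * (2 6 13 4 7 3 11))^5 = (2 3 4 6 11 7 13)(8 12 9) = [0, 1, 3, 4, 6, 5, 11, 13, 12, 8, 10, 7, 9, 2]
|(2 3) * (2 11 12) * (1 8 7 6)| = 4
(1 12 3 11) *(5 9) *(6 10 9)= [0, 12, 2, 11, 4, 6, 10, 7, 8, 5, 9, 1, 3]= (1 12 3 11)(5 6 10 9)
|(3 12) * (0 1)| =2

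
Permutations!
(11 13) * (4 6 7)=[0, 1, 2, 3, 6, 5, 7, 4, 8, 9, 10, 13, 12, 11]=(4 6 7)(11 13)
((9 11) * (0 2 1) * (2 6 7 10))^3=(0 10)(1 7)(2 6)(9 11)=[10, 7, 6, 3, 4, 5, 2, 1, 8, 11, 0, 9]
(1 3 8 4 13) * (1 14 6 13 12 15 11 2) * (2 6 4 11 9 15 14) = (1 3 8 11 6 13 2)(4 12 14)(9 15) = [0, 3, 1, 8, 12, 5, 13, 7, 11, 15, 10, 6, 14, 2, 4, 9]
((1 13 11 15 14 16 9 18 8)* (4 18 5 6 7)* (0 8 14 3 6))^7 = (0 6 5 3 9 15 16 11 14 13 18 1 4 8 7) = [6, 4, 2, 9, 8, 3, 5, 0, 7, 15, 10, 14, 12, 18, 13, 16, 11, 17, 1]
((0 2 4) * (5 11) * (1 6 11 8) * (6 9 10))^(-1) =[4, 8, 0, 3, 2, 11, 10, 7, 5, 1, 9, 6] =(0 4 2)(1 8 5 11 6 10 9)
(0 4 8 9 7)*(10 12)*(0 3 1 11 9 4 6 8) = (0 6 8 4)(1 11 9 7 3)(10 12) = [6, 11, 2, 1, 0, 5, 8, 3, 4, 7, 12, 9, 10]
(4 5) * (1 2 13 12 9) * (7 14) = [0, 2, 13, 3, 5, 4, 6, 14, 8, 1, 10, 11, 9, 12, 7] = (1 2 13 12 9)(4 5)(7 14)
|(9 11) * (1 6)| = 2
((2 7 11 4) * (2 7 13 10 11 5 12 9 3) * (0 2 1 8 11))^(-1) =(0 10 13 2)(1 3 9 12 5 7 4 11 8) =[10, 3, 0, 9, 11, 7, 6, 4, 1, 12, 13, 8, 5, 2]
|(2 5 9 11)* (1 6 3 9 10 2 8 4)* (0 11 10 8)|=18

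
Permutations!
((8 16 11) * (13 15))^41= (8 11 16)(13 15)= [0, 1, 2, 3, 4, 5, 6, 7, 11, 9, 10, 16, 12, 15, 14, 13, 8]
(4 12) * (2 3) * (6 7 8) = (2 3)(4 12)(6 7 8) = [0, 1, 3, 2, 12, 5, 7, 8, 6, 9, 10, 11, 4]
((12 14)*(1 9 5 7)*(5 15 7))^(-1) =(1 7 15 9)(12 14) =[0, 7, 2, 3, 4, 5, 6, 15, 8, 1, 10, 11, 14, 13, 12, 9]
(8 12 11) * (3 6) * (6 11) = (3 11 8 12 6) = [0, 1, 2, 11, 4, 5, 3, 7, 12, 9, 10, 8, 6]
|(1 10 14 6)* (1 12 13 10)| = |(6 12 13 10 14)| = 5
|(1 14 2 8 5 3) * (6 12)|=|(1 14 2 8 5 3)(6 12)|=6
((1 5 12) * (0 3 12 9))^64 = (0 5 12)(1 3 9) = [5, 3, 2, 9, 4, 12, 6, 7, 8, 1, 10, 11, 0]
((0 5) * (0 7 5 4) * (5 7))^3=[4, 1, 2, 3, 0, 5, 6, 7]=(7)(0 4)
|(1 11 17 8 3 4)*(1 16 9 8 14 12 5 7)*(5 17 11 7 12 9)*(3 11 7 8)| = |(1 8 11 7)(3 4 16 5 12 17 14 9)| = 8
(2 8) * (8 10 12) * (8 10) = (2 8)(10 12) = [0, 1, 8, 3, 4, 5, 6, 7, 2, 9, 12, 11, 10]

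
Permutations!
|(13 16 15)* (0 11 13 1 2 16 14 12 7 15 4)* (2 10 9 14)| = 42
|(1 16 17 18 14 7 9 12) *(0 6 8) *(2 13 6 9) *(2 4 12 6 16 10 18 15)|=140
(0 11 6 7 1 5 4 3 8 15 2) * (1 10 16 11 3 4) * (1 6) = [3, 5, 0, 8, 4, 6, 7, 10, 15, 9, 16, 1, 12, 13, 14, 2, 11] = (0 3 8 15 2)(1 5 6 7 10 16 11)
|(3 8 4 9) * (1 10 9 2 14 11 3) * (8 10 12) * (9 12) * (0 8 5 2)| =42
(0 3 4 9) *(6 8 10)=(0 3 4 9)(6 8 10)=[3, 1, 2, 4, 9, 5, 8, 7, 10, 0, 6]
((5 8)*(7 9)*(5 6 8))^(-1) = (6 8)(7 9) = [0, 1, 2, 3, 4, 5, 8, 9, 6, 7]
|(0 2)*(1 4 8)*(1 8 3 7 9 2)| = |(0 1 4 3 7 9 2)| = 7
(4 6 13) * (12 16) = (4 6 13)(12 16) = [0, 1, 2, 3, 6, 5, 13, 7, 8, 9, 10, 11, 16, 4, 14, 15, 12]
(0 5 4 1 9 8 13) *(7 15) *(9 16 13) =(0 5 4 1 16 13)(7 15)(8 9) =[5, 16, 2, 3, 1, 4, 6, 15, 9, 8, 10, 11, 12, 0, 14, 7, 13]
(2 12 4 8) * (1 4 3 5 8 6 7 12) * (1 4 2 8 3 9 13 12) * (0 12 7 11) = (0 12 9 13 7 1 2 4 6 11)(3 5) = [12, 2, 4, 5, 6, 3, 11, 1, 8, 13, 10, 0, 9, 7]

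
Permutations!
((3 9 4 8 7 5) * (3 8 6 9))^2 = (4 9 6)(5 7 8) = [0, 1, 2, 3, 9, 7, 4, 8, 5, 6]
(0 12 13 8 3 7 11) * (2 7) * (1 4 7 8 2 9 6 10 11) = (0 12 13 2 8 3 9 6 10 11)(1 4 7) = [12, 4, 8, 9, 7, 5, 10, 1, 3, 6, 11, 0, 13, 2]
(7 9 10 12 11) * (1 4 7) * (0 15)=(0 15)(1 4 7 9 10 12 11)=[15, 4, 2, 3, 7, 5, 6, 9, 8, 10, 12, 1, 11, 13, 14, 0]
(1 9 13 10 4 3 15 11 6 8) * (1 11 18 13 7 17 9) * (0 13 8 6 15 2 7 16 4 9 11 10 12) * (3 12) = [13, 1, 7, 2, 12, 5, 6, 17, 10, 16, 9, 15, 0, 3, 14, 18, 4, 11, 8] = (0 13 3 2 7 17 11 15 18 8 10 9 16 4 12)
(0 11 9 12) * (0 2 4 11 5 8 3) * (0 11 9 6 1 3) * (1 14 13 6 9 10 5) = (0 1 3 11 9 12 2 4 10 5 8)(6 14 13) = [1, 3, 4, 11, 10, 8, 14, 7, 0, 12, 5, 9, 2, 6, 13]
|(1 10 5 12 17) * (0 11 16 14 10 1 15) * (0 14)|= |(0 11 16)(5 12 17 15 14 10)|= 6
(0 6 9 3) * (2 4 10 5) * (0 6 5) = [5, 1, 4, 6, 10, 2, 9, 7, 8, 3, 0] = (0 5 2 4 10)(3 6 9)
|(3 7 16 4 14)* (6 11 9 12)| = |(3 7 16 4 14)(6 11 9 12)| = 20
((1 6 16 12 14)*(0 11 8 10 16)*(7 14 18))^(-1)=(0 6 1 14 7 18 12 16 10 8 11)=[6, 14, 2, 3, 4, 5, 1, 18, 11, 9, 8, 0, 16, 13, 7, 15, 10, 17, 12]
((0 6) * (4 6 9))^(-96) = (9) = [0, 1, 2, 3, 4, 5, 6, 7, 8, 9]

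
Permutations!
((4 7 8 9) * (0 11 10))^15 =(11)(4 9 8 7) =[0, 1, 2, 3, 9, 5, 6, 4, 7, 8, 10, 11]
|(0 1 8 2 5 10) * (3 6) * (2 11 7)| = |(0 1 8 11 7 2 5 10)(3 6)| = 8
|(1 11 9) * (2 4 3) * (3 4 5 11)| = 6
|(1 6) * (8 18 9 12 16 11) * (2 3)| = 6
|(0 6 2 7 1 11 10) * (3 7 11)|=15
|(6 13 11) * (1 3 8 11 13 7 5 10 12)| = |(13)(1 3 8 11 6 7 5 10 12)| = 9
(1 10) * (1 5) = (1 10 5) = [0, 10, 2, 3, 4, 1, 6, 7, 8, 9, 5]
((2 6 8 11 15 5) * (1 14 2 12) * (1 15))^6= (15)= [0, 1, 2, 3, 4, 5, 6, 7, 8, 9, 10, 11, 12, 13, 14, 15]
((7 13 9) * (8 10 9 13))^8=(13)=[0, 1, 2, 3, 4, 5, 6, 7, 8, 9, 10, 11, 12, 13]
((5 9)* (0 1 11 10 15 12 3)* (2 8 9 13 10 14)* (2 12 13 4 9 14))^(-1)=(0 3 12 14 8 2 11 1)(4 5 9)(10 13 15)=[3, 0, 11, 12, 5, 9, 6, 7, 2, 4, 13, 1, 14, 15, 8, 10]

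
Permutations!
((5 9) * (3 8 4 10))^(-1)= (3 10 4 8)(5 9)= [0, 1, 2, 10, 8, 9, 6, 7, 3, 5, 4]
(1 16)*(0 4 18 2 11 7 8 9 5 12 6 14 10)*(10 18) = (0 4 10)(1 16)(2 11 7 8 9 5 12 6 14 18) = [4, 16, 11, 3, 10, 12, 14, 8, 9, 5, 0, 7, 6, 13, 18, 15, 1, 17, 2]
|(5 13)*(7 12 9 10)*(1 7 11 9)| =6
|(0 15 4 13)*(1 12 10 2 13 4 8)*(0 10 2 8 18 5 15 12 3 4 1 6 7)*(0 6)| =6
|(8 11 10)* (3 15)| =|(3 15)(8 11 10)| =6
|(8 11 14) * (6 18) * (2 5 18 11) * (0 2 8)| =7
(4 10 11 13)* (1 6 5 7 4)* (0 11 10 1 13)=(13)(0 11)(1 6 5 7 4)=[11, 6, 2, 3, 1, 7, 5, 4, 8, 9, 10, 0, 12, 13]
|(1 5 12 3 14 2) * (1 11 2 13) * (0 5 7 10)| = 18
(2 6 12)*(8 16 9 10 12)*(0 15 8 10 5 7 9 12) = (0 15 8 16 12 2 6 10)(5 7 9) = [15, 1, 6, 3, 4, 7, 10, 9, 16, 5, 0, 11, 2, 13, 14, 8, 12]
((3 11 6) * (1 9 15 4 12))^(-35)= (15)(3 11 6)= [0, 1, 2, 11, 4, 5, 3, 7, 8, 9, 10, 6, 12, 13, 14, 15]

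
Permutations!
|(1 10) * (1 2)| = |(1 10 2)| = 3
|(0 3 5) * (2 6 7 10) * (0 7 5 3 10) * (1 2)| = |(0 10 1 2 6 5 7)| = 7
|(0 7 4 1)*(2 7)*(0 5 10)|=7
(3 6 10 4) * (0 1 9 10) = (0 1 9 10 4 3 6) = [1, 9, 2, 6, 3, 5, 0, 7, 8, 10, 4]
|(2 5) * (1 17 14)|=6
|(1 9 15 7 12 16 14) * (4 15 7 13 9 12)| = |(1 12 16 14)(4 15 13 9 7)| = 20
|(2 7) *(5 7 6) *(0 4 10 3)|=|(0 4 10 3)(2 6 5 7)|=4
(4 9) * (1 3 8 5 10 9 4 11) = [0, 3, 2, 8, 4, 10, 6, 7, 5, 11, 9, 1] = (1 3 8 5 10 9 11)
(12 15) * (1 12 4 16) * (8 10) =(1 12 15 4 16)(8 10) =[0, 12, 2, 3, 16, 5, 6, 7, 10, 9, 8, 11, 15, 13, 14, 4, 1]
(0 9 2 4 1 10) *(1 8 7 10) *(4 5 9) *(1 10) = (0 4 8 7 1 10)(2 5 9) = [4, 10, 5, 3, 8, 9, 6, 1, 7, 2, 0]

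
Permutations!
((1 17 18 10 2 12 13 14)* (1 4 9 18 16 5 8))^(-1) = (1 8 5 16 17)(2 10 18 9 4 14 13 12) = [0, 8, 10, 3, 14, 16, 6, 7, 5, 4, 18, 11, 2, 12, 13, 15, 17, 1, 9]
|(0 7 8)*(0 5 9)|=5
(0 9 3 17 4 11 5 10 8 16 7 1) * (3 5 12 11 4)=[9, 0, 2, 17, 4, 10, 6, 1, 16, 5, 8, 12, 11, 13, 14, 15, 7, 3]=(0 9 5 10 8 16 7 1)(3 17)(11 12)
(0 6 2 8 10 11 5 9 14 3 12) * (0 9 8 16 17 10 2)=(0 6)(2 16 17 10 11 5 8)(3 12 9 14)=[6, 1, 16, 12, 4, 8, 0, 7, 2, 14, 11, 5, 9, 13, 3, 15, 17, 10]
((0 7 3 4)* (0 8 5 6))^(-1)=(0 6 5 8 4 3 7)=[6, 1, 2, 7, 3, 8, 5, 0, 4]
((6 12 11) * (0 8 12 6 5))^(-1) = (0 5 11 12 8) = [5, 1, 2, 3, 4, 11, 6, 7, 0, 9, 10, 12, 8]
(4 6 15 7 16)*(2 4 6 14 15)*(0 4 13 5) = (0 4 14 15 7 16 6 2 13 5) = [4, 1, 13, 3, 14, 0, 2, 16, 8, 9, 10, 11, 12, 5, 15, 7, 6]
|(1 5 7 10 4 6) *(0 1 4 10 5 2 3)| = |(10)(0 1 2 3)(4 6)(5 7)| = 4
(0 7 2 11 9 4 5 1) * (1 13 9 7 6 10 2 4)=[6, 0, 11, 3, 5, 13, 10, 4, 8, 1, 2, 7, 12, 9]=(0 6 10 2 11 7 4 5 13 9 1)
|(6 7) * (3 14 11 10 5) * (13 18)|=10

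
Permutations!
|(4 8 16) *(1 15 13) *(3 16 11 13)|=|(1 15 3 16 4 8 11 13)|=8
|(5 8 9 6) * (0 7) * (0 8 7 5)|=6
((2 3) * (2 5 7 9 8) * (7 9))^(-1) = (2 8 9 5 3) = [0, 1, 8, 2, 4, 3, 6, 7, 9, 5]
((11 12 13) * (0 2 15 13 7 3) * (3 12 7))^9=[2, 1, 15, 0, 4, 5, 6, 12, 8, 9, 10, 7, 3, 11, 14, 13]=(0 2 15 13 11 7 12 3)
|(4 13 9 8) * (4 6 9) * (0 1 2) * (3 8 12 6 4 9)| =21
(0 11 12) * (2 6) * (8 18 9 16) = (0 11 12)(2 6)(8 18 9 16) = [11, 1, 6, 3, 4, 5, 2, 7, 18, 16, 10, 12, 0, 13, 14, 15, 8, 17, 9]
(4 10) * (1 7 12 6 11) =(1 7 12 6 11)(4 10) =[0, 7, 2, 3, 10, 5, 11, 12, 8, 9, 4, 1, 6]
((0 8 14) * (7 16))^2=[14, 1, 2, 3, 4, 5, 6, 7, 0, 9, 10, 11, 12, 13, 8, 15, 16]=(16)(0 14 8)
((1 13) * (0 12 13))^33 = (0 12 13 1) = [12, 0, 2, 3, 4, 5, 6, 7, 8, 9, 10, 11, 13, 1]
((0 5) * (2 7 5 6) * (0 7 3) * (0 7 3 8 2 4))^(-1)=(0 4 6)(2 8)(3 5 7)=[4, 1, 8, 5, 6, 7, 0, 3, 2]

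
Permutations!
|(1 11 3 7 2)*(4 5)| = 10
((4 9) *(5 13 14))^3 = [0, 1, 2, 3, 9, 5, 6, 7, 8, 4, 10, 11, 12, 13, 14] = (14)(4 9)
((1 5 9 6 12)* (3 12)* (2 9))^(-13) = (1 5 2 9 6 3 12) = [0, 5, 9, 12, 4, 2, 3, 7, 8, 6, 10, 11, 1]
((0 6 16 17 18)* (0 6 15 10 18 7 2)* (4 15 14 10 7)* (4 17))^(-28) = [10, 1, 14, 3, 7, 5, 4, 0, 8, 9, 6, 11, 12, 13, 18, 2, 15, 17, 16] = (0 10 6 4 7)(2 14 18 16 15)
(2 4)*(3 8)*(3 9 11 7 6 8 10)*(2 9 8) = [0, 1, 4, 10, 9, 5, 2, 6, 8, 11, 3, 7] = (2 4 9 11 7 6)(3 10)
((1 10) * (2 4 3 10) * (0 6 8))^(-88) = (0 8 6)(1 4 10 2 3) = [8, 4, 3, 1, 10, 5, 0, 7, 6, 9, 2]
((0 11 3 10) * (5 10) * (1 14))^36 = (14)(0 11 3 5 10) = [11, 1, 2, 5, 4, 10, 6, 7, 8, 9, 0, 3, 12, 13, 14]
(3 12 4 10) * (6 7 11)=[0, 1, 2, 12, 10, 5, 7, 11, 8, 9, 3, 6, 4]=(3 12 4 10)(6 7 11)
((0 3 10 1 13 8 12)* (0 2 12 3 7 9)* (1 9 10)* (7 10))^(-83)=(0 10 9)(1 13 8 3)(2 12)=[10, 13, 12, 1, 4, 5, 6, 7, 3, 0, 9, 11, 2, 8]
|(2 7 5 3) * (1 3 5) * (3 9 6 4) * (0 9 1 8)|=|(0 9 6 4 3 2 7 8)|=8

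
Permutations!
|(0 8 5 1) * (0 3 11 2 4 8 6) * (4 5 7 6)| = 5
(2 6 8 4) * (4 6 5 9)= (2 5 9 4)(6 8)= [0, 1, 5, 3, 2, 9, 8, 7, 6, 4]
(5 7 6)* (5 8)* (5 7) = [0, 1, 2, 3, 4, 5, 8, 6, 7] = (6 8 7)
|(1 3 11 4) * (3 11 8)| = 6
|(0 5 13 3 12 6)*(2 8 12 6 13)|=8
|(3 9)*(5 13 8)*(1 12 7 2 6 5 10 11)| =|(1 12 7 2 6 5 13 8 10 11)(3 9)| =10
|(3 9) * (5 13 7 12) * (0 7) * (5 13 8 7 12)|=6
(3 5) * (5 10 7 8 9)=(3 10 7 8 9 5)=[0, 1, 2, 10, 4, 3, 6, 8, 9, 5, 7]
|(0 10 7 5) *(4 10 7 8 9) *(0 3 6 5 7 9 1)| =|(0 9 4 10 8 1)(3 6 5)| =6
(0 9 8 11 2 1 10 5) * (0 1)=[9, 10, 0, 3, 4, 1, 6, 7, 11, 8, 5, 2]=(0 9 8 11 2)(1 10 5)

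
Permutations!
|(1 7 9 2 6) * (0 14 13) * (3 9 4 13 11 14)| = 18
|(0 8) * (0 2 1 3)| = 5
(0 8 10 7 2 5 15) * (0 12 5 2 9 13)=(0 8 10 7 9 13)(5 15 12)=[8, 1, 2, 3, 4, 15, 6, 9, 10, 13, 7, 11, 5, 0, 14, 12]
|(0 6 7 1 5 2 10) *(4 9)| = 14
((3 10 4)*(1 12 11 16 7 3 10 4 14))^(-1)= (1 14 10 4 3 7 16 11 12)= [0, 14, 2, 7, 3, 5, 6, 16, 8, 9, 4, 12, 1, 13, 10, 15, 11]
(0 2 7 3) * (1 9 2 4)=(0 4 1 9 2 7 3)=[4, 9, 7, 0, 1, 5, 6, 3, 8, 2]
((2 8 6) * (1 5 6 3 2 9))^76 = (9)(2 8 3) = [0, 1, 8, 2, 4, 5, 6, 7, 3, 9]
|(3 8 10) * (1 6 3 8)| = |(1 6 3)(8 10)| = 6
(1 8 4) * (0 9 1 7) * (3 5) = [9, 8, 2, 5, 7, 3, 6, 0, 4, 1] = (0 9 1 8 4 7)(3 5)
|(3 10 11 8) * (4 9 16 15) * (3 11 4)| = |(3 10 4 9 16 15)(8 11)| = 6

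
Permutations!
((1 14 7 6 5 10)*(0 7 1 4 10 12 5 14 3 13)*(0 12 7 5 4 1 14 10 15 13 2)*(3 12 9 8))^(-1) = [2, 10, 3, 8, 12, 0, 7, 5, 9, 13, 6, 11, 1, 15, 14, 4] = (0 2 3 8 9 13 15 4 12 1 10 6 7 5)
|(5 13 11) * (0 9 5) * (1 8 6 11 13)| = |(13)(0 9 5 1 8 6 11)| = 7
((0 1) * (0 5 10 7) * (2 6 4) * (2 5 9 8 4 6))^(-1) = (0 7 10 5 4 8 9 1) = [7, 0, 2, 3, 8, 4, 6, 10, 9, 1, 5]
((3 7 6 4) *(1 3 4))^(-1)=(1 6 7 3)=[0, 6, 2, 1, 4, 5, 7, 3]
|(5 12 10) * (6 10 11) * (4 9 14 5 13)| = |(4 9 14 5 12 11 6 10 13)| = 9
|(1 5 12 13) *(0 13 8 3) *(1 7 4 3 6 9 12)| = |(0 13 7 4 3)(1 5)(6 9 12 8)| = 20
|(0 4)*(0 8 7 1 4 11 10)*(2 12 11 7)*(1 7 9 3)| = |(0 9 3 1 4 8 2 12 11 10)| = 10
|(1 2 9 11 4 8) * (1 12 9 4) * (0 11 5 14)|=|(0 11 1 2 4 8 12 9 5 14)|=10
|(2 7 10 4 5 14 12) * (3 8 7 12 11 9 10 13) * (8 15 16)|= 6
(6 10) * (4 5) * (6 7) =[0, 1, 2, 3, 5, 4, 10, 6, 8, 9, 7] =(4 5)(6 10 7)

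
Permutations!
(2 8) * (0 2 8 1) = [2, 0, 1, 3, 4, 5, 6, 7, 8] = (8)(0 2 1)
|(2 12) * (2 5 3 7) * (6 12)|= |(2 6 12 5 3 7)|= 6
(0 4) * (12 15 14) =(0 4)(12 15 14) =[4, 1, 2, 3, 0, 5, 6, 7, 8, 9, 10, 11, 15, 13, 12, 14]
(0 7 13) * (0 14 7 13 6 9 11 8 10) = (0 13 14 7 6 9 11 8 10) = [13, 1, 2, 3, 4, 5, 9, 6, 10, 11, 0, 8, 12, 14, 7]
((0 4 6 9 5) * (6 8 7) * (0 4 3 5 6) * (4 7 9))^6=[5, 1, 2, 7, 9, 0, 8, 3, 6, 4]=(0 5)(3 7)(4 9)(6 8)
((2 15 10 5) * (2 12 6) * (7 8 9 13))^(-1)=(2 6 12 5 10 15)(7 13 9 8)=[0, 1, 6, 3, 4, 10, 12, 13, 7, 8, 15, 11, 5, 9, 14, 2]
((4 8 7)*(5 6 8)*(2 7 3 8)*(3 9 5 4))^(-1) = (2 6 5 9 8 3 7) = [0, 1, 6, 7, 4, 9, 5, 2, 3, 8]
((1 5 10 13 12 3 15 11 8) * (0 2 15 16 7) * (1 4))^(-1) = [7, 4, 0, 12, 8, 1, 6, 16, 11, 9, 5, 15, 13, 10, 14, 2, 3] = (0 7 16 3 12 13 10 5 1 4 8 11 15 2)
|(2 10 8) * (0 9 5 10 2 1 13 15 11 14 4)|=11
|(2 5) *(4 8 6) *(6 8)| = 2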